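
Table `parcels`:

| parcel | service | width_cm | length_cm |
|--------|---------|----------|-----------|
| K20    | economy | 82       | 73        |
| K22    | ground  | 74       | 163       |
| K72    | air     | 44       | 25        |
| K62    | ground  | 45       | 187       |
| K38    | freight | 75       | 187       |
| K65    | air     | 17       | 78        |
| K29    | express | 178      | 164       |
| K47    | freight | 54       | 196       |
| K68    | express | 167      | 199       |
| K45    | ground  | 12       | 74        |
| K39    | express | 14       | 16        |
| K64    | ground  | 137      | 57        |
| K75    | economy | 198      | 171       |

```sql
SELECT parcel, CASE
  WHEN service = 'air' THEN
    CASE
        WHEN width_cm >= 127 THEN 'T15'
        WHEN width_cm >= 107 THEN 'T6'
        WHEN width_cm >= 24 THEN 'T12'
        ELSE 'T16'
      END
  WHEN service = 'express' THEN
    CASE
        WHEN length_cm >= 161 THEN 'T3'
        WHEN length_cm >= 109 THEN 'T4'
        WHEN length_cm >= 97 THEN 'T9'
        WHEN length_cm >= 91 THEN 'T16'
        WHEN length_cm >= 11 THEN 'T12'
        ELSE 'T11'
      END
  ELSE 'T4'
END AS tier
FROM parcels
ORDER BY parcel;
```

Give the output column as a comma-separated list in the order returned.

T4, T4, T3, T4, T12, T4, T4, T4, T4, T16, T3, T12, T4

parcel=K20: service='economy' → outer ELSE → T4
parcel=K22: service='ground' → outer ELSE → T4
parcel=K29: service='express' → inner[length_cm >= 161] → T3
parcel=K38: service='freight' → outer ELSE → T4
parcel=K39: service='express' → inner[length_cm >= 11] → T12
parcel=K45: service='ground' → outer ELSE → T4
parcel=K47: service='freight' → outer ELSE → T4
parcel=K62: service='ground' → outer ELSE → T4
parcel=K64: service='ground' → outer ELSE → T4
parcel=K65: service='air' → inner[ELSE] → T16
parcel=K68: service='express' → inner[length_cm >= 161] → T3
parcel=K72: service='air' → inner[width_cm >= 24] → T12
parcel=K75: service='economy' → outer ELSE → T4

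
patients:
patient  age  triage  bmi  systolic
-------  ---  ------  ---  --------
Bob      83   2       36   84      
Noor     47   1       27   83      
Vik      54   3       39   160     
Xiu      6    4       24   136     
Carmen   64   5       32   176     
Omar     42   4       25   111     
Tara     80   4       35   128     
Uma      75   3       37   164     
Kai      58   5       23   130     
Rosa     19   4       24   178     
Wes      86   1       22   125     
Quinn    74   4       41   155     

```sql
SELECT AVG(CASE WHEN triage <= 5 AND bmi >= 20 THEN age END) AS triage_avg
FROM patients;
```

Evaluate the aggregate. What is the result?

57.3333333333

patient=Bob: ✓ → 83
patient=Noor: ✓ → 47
patient=Vik: ✓ → 54
patient=Xiu: ✓ → 6
patient=Carmen: ✓ → 64
patient=Omar: ✓ → 42
patient=Tara: ✓ → 80
patient=Uma: ✓ → 75
patient=Kai: ✓ → 58
patient=Rosa: ✓ → 19
patient=Wes: ✓ → 86
patient=Quinn: ✓ → 74
triage_avg = (83 + 47 + 54 + 6 + 64 + 42 + 80 + 75 + 58 + 19 + 86 + 74) / 12 = 57.3333333333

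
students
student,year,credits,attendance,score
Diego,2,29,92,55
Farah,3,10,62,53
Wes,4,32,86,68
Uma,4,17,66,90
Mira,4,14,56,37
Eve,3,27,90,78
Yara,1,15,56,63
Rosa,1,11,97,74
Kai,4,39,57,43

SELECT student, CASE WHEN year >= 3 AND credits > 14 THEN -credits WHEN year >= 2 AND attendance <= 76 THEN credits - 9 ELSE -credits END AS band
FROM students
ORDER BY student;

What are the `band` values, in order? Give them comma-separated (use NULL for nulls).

student=Diego: ELSE → -29
student=Eve: year >= 3 AND credits > 14 → -27
student=Farah: year >= 2 AND attendance <= 76 → 1
student=Kai: year >= 3 AND credits > 14 → -39
student=Mira: year >= 2 AND attendance <= 76 → 5
student=Rosa: ELSE → -11
student=Uma: year >= 3 AND credits > 14 → -17
student=Wes: year >= 3 AND credits > 14 → -32
student=Yara: ELSE → -15

-29, -27, 1, -39, 5, -11, -17, -32, -15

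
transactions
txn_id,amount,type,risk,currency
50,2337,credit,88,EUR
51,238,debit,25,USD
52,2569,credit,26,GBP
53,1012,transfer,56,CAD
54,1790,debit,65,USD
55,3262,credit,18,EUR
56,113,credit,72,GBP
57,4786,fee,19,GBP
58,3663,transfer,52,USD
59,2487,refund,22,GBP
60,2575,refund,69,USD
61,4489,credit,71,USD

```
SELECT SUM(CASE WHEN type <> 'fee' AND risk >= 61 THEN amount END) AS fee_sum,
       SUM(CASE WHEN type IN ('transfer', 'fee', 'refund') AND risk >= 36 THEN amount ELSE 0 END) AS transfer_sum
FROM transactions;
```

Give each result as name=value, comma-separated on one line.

fee_sum=11304, transfer_sum=7250

[fee_sum: type <> 'fee' AND risk >= 61]
txn_id=50: ✓ → 2337
txn_id=51: ✗
txn_id=52: ✗
txn_id=53: ✗
txn_id=54: ✓ → 1790
txn_id=55: ✗
txn_id=56: ✓ → 113
txn_id=57: ✗
txn_id=58: ✗
txn_id=59: ✗
txn_id=60: ✓ → 2575
txn_id=61: ✓ → 4489
fee_sum = 2337 + 1790 + 113 + 2575 + 4489 = 11304
—
[transfer_sum: type IN ('transfer', 'fee', 'refund') AND risk >= 36]
txn_id=50: ✗
txn_id=51: ✗
txn_id=52: ✗
txn_id=53: ✓ → 1012
txn_id=54: ✗
txn_id=55: ✗
txn_id=56: ✗
txn_id=57: ✗
txn_id=58: ✓ → 3663
txn_id=59: ✗
txn_id=60: ✓ → 2575
txn_id=61: ✗
transfer_sum = 1012 + 3663 + 2575 = 7250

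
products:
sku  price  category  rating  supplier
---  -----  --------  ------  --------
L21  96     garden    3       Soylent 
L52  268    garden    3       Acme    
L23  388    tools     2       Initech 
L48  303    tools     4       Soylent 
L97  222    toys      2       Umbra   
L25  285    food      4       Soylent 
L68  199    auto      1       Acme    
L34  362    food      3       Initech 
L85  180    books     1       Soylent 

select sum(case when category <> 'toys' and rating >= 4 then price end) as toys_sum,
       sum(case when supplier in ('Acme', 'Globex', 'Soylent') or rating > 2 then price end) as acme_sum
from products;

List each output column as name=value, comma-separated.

toys_sum=588, acme_sum=1693

[toys_sum: category <> 'toys' and rating >= 4]
sku=L21: ✗
sku=L52: ✗
sku=L23: ✗
sku=L48: ✓ → 303
sku=L97: ✗
sku=L25: ✓ → 285
sku=L68: ✗
sku=L34: ✗
sku=L85: ✗
toys_sum = 303 + 285 = 588
—
[acme_sum: supplier in ('Acme', 'Globex', 'Soylent') or rating > 2]
sku=L21: ✓ → 96
sku=L52: ✓ → 268
sku=L23: ✗
sku=L48: ✓ → 303
sku=L97: ✗
sku=L25: ✓ → 285
sku=L68: ✓ → 199
sku=L34: ✓ → 362
sku=L85: ✓ → 180
acme_sum = 96 + 268 + 303 + 285 + 199 + 362 + 180 = 1693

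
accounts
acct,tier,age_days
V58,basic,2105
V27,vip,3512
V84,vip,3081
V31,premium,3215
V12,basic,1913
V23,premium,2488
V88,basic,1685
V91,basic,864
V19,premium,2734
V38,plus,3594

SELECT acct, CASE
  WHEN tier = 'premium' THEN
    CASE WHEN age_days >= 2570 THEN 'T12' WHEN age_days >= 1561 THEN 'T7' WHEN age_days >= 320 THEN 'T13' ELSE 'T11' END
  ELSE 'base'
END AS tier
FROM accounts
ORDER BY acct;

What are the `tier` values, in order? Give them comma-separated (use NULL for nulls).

acct=V12: tier='basic' → outer ELSE → base
acct=V19: tier='premium' → inner[age_days >= 2570] → T12
acct=V23: tier='premium' → inner[age_days >= 1561] → T7
acct=V27: tier='vip' → outer ELSE → base
acct=V31: tier='premium' → inner[age_days >= 2570] → T12
acct=V38: tier='plus' → outer ELSE → base
acct=V58: tier='basic' → outer ELSE → base
acct=V84: tier='vip' → outer ELSE → base
acct=V88: tier='basic' → outer ELSE → base
acct=V91: tier='basic' → outer ELSE → base

base, T12, T7, base, T12, base, base, base, base, base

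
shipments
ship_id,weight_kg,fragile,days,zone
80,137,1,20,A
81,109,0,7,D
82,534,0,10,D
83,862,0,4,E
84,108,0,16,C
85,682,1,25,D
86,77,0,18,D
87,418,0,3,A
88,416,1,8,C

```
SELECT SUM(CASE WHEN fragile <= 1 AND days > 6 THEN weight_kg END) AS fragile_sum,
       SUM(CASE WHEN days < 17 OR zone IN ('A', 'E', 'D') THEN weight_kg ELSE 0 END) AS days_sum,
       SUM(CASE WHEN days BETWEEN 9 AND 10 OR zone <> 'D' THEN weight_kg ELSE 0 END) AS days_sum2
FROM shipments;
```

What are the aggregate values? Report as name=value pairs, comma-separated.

fragile_sum=2063, days_sum=3343, days_sum2=2475

[fragile_sum: fragile <= 1 AND days > 6]
ship_id=80: ✓ → 137
ship_id=81: ✓ → 109
ship_id=82: ✓ → 534
ship_id=83: ✗
ship_id=84: ✓ → 108
ship_id=85: ✓ → 682
ship_id=86: ✓ → 77
ship_id=87: ✗
ship_id=88: ✓ → 416
fragile_sum = 137 + 109 + 534 + 108 + 682 + 77 + 416 = 2063
—
[days_sum: days < 17 OR zone IN ('A', 'E', 'D')]
ship_id=80: ✓ → 137
ship_id=81: ✓ → 109
ship_id=82: ✓ → 534
ship_id=83: ✓ → 862
ship_id=84: ✓ → 108
ship_id=85: ✓ → 682
ship_id=86: ✓ → 77
ship_id=87: ✓ → 418
ship_id=88: ✓ → 416
days_sum = 137 + 109 + 534 + 862 + 108 + 682 + 77 + 418 + 416 = 3343
—
[days_sum2: days BETWEEN 9 AND 10 OR zone <> 'D']
ship_id=80: ✓ → 137
ship_id=81: ✗
ship_id=82: ✓ → 534
ship_id=83: ✓ → 862
ship_id=84: ✓ → 108
ship_id=85: ✗
ship_id=86: ✗
ship_id=87: ✓ → 418
ship_id=88: ✓ → 416
days_sum2 = 137 + 534 + 862 + 108 + 418 + 416 = 2475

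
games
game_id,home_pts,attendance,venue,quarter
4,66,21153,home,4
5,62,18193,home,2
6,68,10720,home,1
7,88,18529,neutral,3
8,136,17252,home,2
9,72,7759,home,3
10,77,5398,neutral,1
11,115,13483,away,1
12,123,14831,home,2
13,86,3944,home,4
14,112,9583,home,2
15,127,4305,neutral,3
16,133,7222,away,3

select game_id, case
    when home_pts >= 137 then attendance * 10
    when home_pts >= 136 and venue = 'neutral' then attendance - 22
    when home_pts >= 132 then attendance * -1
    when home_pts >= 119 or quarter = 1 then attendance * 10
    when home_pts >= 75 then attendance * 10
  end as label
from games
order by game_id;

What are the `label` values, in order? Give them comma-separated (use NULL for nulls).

game_id=4: (no match → NULL) → NULL
game_id=5: (no match → NULL) → NULL
game_id=6: home_pts >= 119 or quarter = 1 → 107200
game_id=7: home_pts >= 75 → 185290
game_id=8: home_pts >= 132 → -17252
game_id=9: (no match → NULL) → NULL
game_id=10: home_pts >= 119 or quarter = 1 → 53980
game_id=11: home_pts >= 119 or quarter = 1 → 134830
game_id=12: home_pts >= 119 or quarter = 1 → 148310
game_id=13: home_pts >= 75 → 39440
game_id=14: home_pts >= 75 → 95830
game_id=15: home_pts >= 119 or quarter = 1 → 43050
game_id=16: home_pts >= 132 → -7222

NULL, NULL, 107200, 185290, -17252, NULL, 53980, 134830, 148310, 39440, 95830, 43050, -7222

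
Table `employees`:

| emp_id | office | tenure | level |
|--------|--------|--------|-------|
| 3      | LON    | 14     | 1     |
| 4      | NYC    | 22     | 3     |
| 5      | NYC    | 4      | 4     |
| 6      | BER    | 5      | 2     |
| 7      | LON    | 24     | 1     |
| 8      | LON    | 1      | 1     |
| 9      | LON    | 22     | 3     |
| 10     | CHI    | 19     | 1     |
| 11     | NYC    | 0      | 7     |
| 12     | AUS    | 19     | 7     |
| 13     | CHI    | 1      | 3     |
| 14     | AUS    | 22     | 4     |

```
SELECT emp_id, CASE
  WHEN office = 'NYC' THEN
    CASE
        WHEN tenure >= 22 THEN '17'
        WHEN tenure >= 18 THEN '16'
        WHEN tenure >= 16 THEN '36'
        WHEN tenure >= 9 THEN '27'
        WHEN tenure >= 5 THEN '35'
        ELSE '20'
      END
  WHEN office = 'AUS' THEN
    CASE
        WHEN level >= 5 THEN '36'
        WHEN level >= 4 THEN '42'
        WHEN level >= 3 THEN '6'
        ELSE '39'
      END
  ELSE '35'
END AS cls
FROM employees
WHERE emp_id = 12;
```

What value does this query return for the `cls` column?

36

emp_id = 12: office=AUS, tenure=19, level=7.
office='AUS' → inner[level >= 5] → 36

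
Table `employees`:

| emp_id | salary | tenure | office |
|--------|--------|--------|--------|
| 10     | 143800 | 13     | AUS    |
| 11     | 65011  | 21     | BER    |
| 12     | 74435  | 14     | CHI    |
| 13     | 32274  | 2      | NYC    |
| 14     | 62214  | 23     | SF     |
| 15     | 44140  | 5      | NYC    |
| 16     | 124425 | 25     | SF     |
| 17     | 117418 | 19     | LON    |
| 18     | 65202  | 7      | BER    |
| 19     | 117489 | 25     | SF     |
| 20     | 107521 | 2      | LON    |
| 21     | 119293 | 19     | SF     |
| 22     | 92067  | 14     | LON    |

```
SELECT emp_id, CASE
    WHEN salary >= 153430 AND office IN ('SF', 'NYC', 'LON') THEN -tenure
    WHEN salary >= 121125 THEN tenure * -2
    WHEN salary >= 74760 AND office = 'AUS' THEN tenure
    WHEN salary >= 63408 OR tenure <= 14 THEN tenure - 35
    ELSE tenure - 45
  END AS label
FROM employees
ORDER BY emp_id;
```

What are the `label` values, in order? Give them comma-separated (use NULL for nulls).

emp_id=10: salary >= 121125 → -26
emp_id=11: salary >= 63408 OR tenure <= 14 → -14
emp_id=12: salary >= 63408 OR tenure <= 14 → -21
emp_id=13: salary >= 63408 OR tenure <= 14 → -33
emp_id=14: ELSE → -22
emp_id=15: salary >= 63408 OR tenure <= 14 → -30
emp_id=16: salary >= 121125 → -50
emp_id=17: salary >= 63408 OR tenure <= 14 → -16
emp_id=18: salary >= 63408 OR tenure <= 14 → -28
emp_id=19: salary >= 63408 OR tenure <= 14 → -10
emp_id=20: salary >= 63408 OR tenure <= 14 → -33
emp_id=21: salary >= 63408 OR tenure <= 14 → -16
emp_id=22: salary >= 63408 OR tenure <= 14 → -21

-26, -14, -21, -33, -22, -30, -50, -16, -28, -10, -33, -16, -21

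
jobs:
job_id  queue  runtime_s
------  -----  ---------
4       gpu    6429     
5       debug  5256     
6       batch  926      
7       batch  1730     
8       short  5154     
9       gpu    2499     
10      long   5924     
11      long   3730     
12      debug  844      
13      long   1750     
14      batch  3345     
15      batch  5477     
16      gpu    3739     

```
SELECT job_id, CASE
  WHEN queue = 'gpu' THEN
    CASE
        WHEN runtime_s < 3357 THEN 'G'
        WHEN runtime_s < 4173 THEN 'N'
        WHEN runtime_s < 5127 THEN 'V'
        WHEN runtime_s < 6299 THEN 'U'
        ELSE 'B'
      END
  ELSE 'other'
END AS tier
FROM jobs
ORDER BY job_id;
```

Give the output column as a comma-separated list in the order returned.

B, other, other, other, other, G, other, other, other, other, other, other, N

job_id=4: queue='gpu' → inner[ELSE] → B
job_id=5: queue='debug' → outer ELSE → other
job_id=6: queue='batch' → outer ELSE → other
job_id=7: queue='batch' → outer ELSE → other
job_id=8: queue='short' → outer ELSE → other
job_id=9: queue='gpu' → inner[runtime_s < 3357] → G
job_id=10: queue='long' → outer ELSE → other
job_id=11: queue='long' → outer ELSE → other
job_id=12: queue='debug' → outer ELSE → other
job_id=13: queue='long' → outer ELSE → other
job_id=14: queue='batch' → outer ELSE → other
job_id=15: queue='batch' → outer ELSE → other
job_id=16: queue='gpu' → inner[runtime_s < 4173] → N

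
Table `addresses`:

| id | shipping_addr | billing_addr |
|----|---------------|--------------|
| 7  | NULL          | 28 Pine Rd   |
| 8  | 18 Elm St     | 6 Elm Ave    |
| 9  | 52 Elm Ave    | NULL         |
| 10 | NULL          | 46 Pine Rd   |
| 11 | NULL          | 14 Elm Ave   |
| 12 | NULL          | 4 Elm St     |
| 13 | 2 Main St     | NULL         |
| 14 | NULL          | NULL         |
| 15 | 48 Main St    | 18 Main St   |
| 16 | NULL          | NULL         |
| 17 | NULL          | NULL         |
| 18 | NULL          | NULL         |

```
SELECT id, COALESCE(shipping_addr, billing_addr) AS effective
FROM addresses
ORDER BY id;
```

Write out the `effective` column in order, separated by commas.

28 Pine Rd, 18 Elm St, 52 Elm Ave, 46 Pine Rd, 14 Elm Ave, 4 Elm St, 2 Main St, NULL, 48 Main St, NULL, NULL, NULL

id=7: shipping_addr=NULL, billing_addr=28 Pine Rd → 28 Pine Rd
id=8: shipping_addr=18 Elm St → 18 Elm St
id=9: shipping_addr=52 Elm Ave → 52 Elm Ave
id=10: shipping_addr=NULL, billing_addr=46 Pine Rd → 46 Pine Rd
id=11: shipping_addr=NULL, billing_addr=14 Elm Ave → 14 Elm Ave
id=12: shipping_addr=NULL, billing_addr=4 Elm St → 4 Elm St
id=13: shipping_addr=2 Main St → 2 Main St
id=14: shipping_addr=NULL, billing_addr=NULL (all NULL) → NULL
id=15: shipping_addr=48 Main St → 48 Main St
id=16: shipping_addr=NULL, billing_addr=NULL (all NULL) → NULL
id=17: shipping_addr=NULL, billing_addr=NULL (all NULL) → NULL
id=18: shipping_addr=NULL, billing_addr=NULL (all NULL) → NULL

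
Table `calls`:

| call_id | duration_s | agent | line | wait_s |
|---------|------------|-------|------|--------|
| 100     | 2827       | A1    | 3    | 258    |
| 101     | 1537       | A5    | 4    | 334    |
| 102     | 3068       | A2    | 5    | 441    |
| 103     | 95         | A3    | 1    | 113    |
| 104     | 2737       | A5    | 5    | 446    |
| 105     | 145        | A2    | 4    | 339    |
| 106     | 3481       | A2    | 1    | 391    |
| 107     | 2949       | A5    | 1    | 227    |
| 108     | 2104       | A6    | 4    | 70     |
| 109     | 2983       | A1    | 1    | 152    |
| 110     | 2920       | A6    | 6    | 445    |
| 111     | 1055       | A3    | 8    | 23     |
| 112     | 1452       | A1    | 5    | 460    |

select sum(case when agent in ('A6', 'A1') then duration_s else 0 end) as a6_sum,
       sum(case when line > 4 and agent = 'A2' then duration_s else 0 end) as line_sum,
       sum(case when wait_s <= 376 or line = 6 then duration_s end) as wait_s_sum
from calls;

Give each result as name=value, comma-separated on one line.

a6_sum=12286, line_sum=3068, wait_s_sum=16615

[a6_sum: agent in ('A6', 'A1')]
call_id=100: ✓ → 2827
call_id=101: ✗
call_id=102: ✗
call_id=103: ✗
call_id=104: ✗
call_id=105: ✗
call_id=106: ✗
call_id=107: ✗
call_id=108: ✓ → 2104
call_id=109: ✓ → 2983
call_id=110: ✓ → 2920
call_id=111: ✗
call_id=112: ✓ → 1452
a6_sum = 2827 + 2104 + 2983 + 2920 + 1452 = 12286
—
[line_sum: line > 4 and agent = 'A2']
call_id=100: ✗
call_id=101: ✗
call_id=102: ✓ → 3068
call_id=103: ✗
call_id=104: ✗
call_id=105: ✗
call_id=106: ✗
call_id=107: ✗
call_id=108: ✗
call_id=109: ✗
call_id=110: ✗
call_id=111: ✗
call_id=112: ✗
line_sum = 3068
—
[wait_s_sum: wait_s <= 376 or line = 6]
call_id=100: ✓ → 2827
call_id=101: ✓ → 1537
call_id=102: ✗
call_id=103: ✓ → 95
call_id=104: ✗
call_id=105: ✓ → 145
call_id=106: ✗
call_id=107: ✓ → 2949
call_id=108: ✓ → 2104
call_id=109: ✓ → 2983
call_id=110: ✓ → 2920
call_id=111: ✓ → 1055
call_id=112: ✗
wait_s_sum = 2827 + 1537 + 95 + 145 + 2949 + 2104 + 2983 + 2920 + 1055 = 16615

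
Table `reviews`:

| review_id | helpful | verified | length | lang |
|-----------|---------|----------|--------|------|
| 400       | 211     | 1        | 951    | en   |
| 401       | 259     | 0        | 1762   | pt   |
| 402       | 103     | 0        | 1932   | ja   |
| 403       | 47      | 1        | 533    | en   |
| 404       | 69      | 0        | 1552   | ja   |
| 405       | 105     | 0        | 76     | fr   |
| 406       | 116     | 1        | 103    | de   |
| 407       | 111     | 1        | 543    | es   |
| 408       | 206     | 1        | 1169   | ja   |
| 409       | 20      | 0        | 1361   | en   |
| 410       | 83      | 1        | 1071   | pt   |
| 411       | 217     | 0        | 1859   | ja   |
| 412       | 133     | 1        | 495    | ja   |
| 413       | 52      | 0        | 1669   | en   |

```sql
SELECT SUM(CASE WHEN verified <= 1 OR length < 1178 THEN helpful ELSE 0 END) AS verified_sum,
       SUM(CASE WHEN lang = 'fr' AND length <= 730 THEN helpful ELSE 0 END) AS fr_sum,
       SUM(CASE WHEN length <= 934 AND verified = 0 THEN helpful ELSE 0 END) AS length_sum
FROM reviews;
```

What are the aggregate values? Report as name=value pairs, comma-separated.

verified_sum=1732, fr_sum=105, length_sum=105

[verified_sum: verified <= 1 OR length < 1178]
review_id=400: ✓ → 211
review_id=401: ✓ → 259
review_id=402: ✓ → 103
review_id=403: ✓ → 47
review_id=404: ✓ → 69
review_id=405: ✓ → 105
review_id=406: ✓ → 116
review_id=407: ✓ → 111
review_id=408: ✓ → 206
review_id=409: ✓ → 20
review_id=410: ✓ → 83
review_id=411: ✓ → 217
review_id=412: ✓ → 133
review_id=413: ✓ → 52
verified_sum = 211 + 259 + 103 + 47 + 69 + 105 + 116 + 111 + 206 + 20 + 83 + 217 + 133 + 52 = 1732
—
[fr_sum: lang = 'fr' AND length <= 730]
review_id=400: ✗
review_id=401: ✗
review_id=402: ✗
review_id=403: ✗
review_id=404: ✗
review_id=405: ✓ → 105
review_id=406: ✗
review_id=407: ✗
review_id=408: ✗
review_id=409: ✗
review_id=410: ✗
review_id=411: ✗
review_id=412: ✗
review_id=413: ✗
fr_sum = 105
—
[length_sum: length <= 934 AND verified = 0]
review_id=400: ✗
review_id=401: ✗
review_id=402: ✗
review_id=403: ✗
review_id=404: ✗
review_id=405: ✓ → 105
review_id=406: ✗
review_id=407: ✗
review_id=408: ✗
review_id=409: ✗
review_id=410: ✗
review_id=411: ✗
review_id=412: ✗
review_id=413: ✗
length_sum = 105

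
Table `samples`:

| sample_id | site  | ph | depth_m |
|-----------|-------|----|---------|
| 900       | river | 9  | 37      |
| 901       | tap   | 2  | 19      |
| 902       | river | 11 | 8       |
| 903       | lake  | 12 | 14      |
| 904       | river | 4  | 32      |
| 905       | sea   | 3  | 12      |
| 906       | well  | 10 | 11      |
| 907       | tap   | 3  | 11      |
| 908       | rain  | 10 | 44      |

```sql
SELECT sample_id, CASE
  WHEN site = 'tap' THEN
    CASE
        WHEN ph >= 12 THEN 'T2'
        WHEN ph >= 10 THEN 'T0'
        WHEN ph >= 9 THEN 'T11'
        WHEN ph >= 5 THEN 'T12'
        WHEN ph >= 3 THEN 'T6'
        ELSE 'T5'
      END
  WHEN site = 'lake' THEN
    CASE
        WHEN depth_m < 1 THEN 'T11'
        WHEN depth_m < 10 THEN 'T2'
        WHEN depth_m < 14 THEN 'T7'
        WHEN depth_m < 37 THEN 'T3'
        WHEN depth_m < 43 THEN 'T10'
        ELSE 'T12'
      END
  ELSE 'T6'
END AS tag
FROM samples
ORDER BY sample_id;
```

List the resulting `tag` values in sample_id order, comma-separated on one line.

sample_id=900: site='river' → outer ELSE → T6
sample_id=901: site='tap' → inner[ELSE] → T5
sample_id=902: site='river' → outer ELSE → T6
sample_id=903: site='lake' → inner[depth_m < 37] → T3
sample_id=904: site='river' → outer ELSE → T6
sample_id=905: site='sea' → outer ELSE → T6
sample_id=906: site='well' → outer ELSE → T6
sample_id=907: site='tap' → inner[ph >= 3] → T6
sample_id=908: site='rain' → outer ELSE → T6

T6, T5, T6, T3, T6, T6, T6, T6, T6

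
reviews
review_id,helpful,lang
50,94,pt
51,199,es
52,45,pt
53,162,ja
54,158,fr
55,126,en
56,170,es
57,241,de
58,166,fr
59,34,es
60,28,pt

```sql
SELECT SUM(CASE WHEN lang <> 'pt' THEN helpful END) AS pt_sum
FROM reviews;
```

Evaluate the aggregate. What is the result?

1256

review_id=50: ✗
review_id=51: ✓ → 199
review_id=52: ✗
review_id=53: ✓ → 162
review_id=54: ✓ → 158
review_id=55: ✓ → 126
review_id=56: ✓ → 170
review_id=57: ✓ → 241
review_id=58: ✓ → 166
review_id=59: ✓ → 34
review_id=60: ✗
pt_sum = 199 + 162 + 158 + 126 + 170 + 241 + 166 + 34 = 1256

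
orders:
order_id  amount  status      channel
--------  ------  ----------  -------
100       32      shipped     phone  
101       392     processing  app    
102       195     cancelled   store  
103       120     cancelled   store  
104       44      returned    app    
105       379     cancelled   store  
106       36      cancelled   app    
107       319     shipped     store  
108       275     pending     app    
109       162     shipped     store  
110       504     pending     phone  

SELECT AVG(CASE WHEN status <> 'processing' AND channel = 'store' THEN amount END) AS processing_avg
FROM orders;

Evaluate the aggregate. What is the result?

235

order_id=100: ✗
order_id=101: ✗
order_id=102: ✓ → 195
order_id=103: ✓ → 120
order_id=104: ✗
order_id=105: ✓ → 379
order_id=106: ✗
order_id=107: ✓ → 319
order_id=108: ✗
order_id=109: ✓ → 162
order_id=110: ✗
processing_avg = (195 + 120 + 379 + 319 + 162) / 5 = 235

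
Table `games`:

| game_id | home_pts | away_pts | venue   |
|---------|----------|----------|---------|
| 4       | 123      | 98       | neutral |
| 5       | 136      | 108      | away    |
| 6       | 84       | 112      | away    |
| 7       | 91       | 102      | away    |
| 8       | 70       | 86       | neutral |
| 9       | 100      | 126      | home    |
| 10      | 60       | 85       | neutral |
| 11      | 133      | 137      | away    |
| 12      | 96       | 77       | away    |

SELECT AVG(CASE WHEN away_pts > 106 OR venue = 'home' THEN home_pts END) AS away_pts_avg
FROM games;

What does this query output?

113.25

game_id=4: ✗
game_id=5: ✓ → 136
game_id=6: ✓ → 84
game_id=7: ✗
game_id=8: ✗
game_id=9: ✓ → 100
game_id=10: ✗
game_id=11: ✓ → 133
game_id=12: ✗
away_pts_avg = (136 + 84 + 100 + 133) / 4 = 113.25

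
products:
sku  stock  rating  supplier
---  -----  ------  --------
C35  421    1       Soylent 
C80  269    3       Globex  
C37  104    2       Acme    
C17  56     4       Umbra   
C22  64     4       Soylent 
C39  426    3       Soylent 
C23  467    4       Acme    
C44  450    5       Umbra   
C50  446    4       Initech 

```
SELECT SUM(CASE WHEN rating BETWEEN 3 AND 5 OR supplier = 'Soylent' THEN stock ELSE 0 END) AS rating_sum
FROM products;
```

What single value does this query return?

2599

sku=C35: ✓ → 421
sku=C80: ✓ → 269
sku=C37: ✗
sku=C17: ✓ → 56
sku=C22: ✓ → 64
sku=C39: ✓ → 426
sku=C23: ✓ → 467
sku=C44: ✓ → 450
sku=C50: ✓ → 446
rating_sum = 421 + 269 + 56 + 64 + 426 + 467 + 450 + 446 = 2599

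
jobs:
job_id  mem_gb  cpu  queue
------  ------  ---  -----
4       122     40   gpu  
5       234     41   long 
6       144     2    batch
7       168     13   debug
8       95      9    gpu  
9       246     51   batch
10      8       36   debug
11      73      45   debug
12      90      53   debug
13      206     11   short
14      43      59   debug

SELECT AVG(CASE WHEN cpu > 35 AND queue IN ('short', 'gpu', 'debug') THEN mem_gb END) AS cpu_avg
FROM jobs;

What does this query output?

job_id=4: ✓ → 122
job_id=5: ✗
job_id=6: ✗
job_id=7: ✗
job_id=8: ✗
job_id=9: ✗
job_id=10: ✓ → 8
job_id=11: ✓ → 73
job_id=12: ✓ → 90
job_id=13: ✗
job_id=14: ✓ → 43
cpu_avg = (122 + 8 + 73 + 90 + 43) / 5 = 67.2

67.2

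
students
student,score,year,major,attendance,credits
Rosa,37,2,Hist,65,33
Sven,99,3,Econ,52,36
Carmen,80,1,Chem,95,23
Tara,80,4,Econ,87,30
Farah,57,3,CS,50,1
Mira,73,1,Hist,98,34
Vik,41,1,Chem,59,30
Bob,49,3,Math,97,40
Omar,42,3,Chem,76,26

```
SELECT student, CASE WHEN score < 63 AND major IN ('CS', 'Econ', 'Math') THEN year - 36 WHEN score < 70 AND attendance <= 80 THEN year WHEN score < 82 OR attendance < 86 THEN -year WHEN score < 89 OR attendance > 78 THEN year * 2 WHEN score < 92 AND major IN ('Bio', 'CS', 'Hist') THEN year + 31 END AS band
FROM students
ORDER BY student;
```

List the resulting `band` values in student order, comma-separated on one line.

student=Bob: score < 63 AND major IN ('CS', 'Econ', 'Math') → -33
student=Carmen: score < 82 OR attendance < 86 → -1
student=Farah: score < 63 AND major IN ('CS', 'Econ', 'Math') → -33
student=Mira: score < 82 OR attendance < 86 → -1
student=Omar: score < 70 AND attendance <= 80 → 3
student=Rosa: score < 70 AND attendance <= 80 → 2
student=Sven: score < 82 OR attendance < 86 → -3
student=Tara: score < 82 OR attendance < 86 → -4
student=Vik: score < 70 AND attendance <= 80 → 1

-33, -1, -33, -1, 3, 2, -3, -4, 1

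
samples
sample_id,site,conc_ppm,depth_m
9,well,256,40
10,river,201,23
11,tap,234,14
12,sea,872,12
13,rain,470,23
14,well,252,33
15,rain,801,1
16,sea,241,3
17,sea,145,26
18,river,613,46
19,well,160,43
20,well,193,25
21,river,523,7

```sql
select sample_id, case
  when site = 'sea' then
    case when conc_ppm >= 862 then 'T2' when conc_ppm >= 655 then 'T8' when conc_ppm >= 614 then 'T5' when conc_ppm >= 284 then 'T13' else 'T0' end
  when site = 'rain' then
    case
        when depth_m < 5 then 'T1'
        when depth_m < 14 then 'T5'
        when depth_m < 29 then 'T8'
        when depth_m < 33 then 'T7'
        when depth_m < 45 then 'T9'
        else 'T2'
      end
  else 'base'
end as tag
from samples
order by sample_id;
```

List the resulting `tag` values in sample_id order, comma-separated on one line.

base, base, base, T2, T8, base, T1, T0, T0, base, base, base, base

sample_id=9: site='well' → outer ELSE → base
sample_id=10: site='river' → outer ELSE → base
sample_id=11: site='tap' → outer ELSE → base
sample_id=12: site='sea' → inner[conc_ppm >= 862] → T2
sample_id=13: site='rain' → inner[depth_m < 29] → T8
sample_id=14: site='well' → outer ELSE → base
sample_id=15: site='rain' → inner[depth_m < 5] → T1
sample_id=16: site='sea' → inner[ELSE] → T0
sample_id=17: site='sea' → inner[ELSE] → T0
sample_id=18: site='river' → outer ELSE → base
sample_id=19: site='well' → outer ELSE → base
sample_id=20: site='well' → outer ELSE → base
sample_id=21: site='river' → outer ELSE → base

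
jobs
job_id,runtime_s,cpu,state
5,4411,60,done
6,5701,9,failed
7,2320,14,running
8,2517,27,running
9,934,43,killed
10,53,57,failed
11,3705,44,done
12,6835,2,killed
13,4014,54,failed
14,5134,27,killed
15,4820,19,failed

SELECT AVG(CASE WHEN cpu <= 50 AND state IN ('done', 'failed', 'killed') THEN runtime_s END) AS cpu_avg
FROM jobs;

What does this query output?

4521.5

job_id=5: ✗
job_id=6: ✓ → 5701
job_id=7: ✗
job_id=8: ✗
job_id=9: ✓ → 934
job_id=10: ✗
job_id=11: ✓ → 3705
job_id=12: ✓ → 6835
job_id=13: ✗
job_id=14: ✓ → 5134
job_id=15: ✓ → 4820
cpu_avg = (5701 + 934 + 3705 + 6835 + 5134 + 4820) / 6 = 4521.5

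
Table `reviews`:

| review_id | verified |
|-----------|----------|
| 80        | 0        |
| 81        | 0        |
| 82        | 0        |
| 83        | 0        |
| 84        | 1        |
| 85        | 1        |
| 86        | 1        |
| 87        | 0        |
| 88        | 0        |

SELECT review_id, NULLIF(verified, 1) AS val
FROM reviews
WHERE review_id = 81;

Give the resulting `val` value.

0

review_id = 81: verified=0.
verified=0 vs 1: differ → 0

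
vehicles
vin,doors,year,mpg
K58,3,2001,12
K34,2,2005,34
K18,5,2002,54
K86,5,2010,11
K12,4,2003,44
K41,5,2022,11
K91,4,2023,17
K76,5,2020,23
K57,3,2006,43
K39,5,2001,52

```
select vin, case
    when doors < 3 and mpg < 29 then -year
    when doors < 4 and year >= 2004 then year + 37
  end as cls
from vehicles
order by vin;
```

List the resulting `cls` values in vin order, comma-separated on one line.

vin=K12: (no match → NULL) → NULL
vin=K18: (no match → NULL) → NULL
vin=K34: doors < 4 and year >= 2004 → 2042
vin=K39: (no match → NULL) → NULL
vin=K41: (no match → NULL) → NULL
vin=K57: doors < 4 and year >= 2004 → 2043
vin=K58: (no match → NULL) → NULL
vin=K76: (no match → NULL) → NULL
vin=K86: (no match → NULL) → NULL
vin=K91: (no match → NULL) → NULL

NULL, NULL, 2042, NULL, NULL, 2043, NULL, NULL, NULL, NULL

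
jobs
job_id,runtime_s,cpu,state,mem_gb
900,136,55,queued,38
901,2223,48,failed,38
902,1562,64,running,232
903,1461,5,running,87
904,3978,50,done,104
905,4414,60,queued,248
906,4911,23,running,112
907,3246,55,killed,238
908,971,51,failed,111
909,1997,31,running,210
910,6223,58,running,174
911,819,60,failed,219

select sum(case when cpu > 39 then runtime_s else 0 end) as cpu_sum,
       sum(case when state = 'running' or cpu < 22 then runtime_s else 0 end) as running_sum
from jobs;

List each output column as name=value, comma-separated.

[cpu_sum: cpu > 39]
job_id=900: ✓ → 136
job_id=901: ✓ → 2223
job_id=902: ✓ → 1562
job_id=903: ✗
job_id=904: ✓ → 3978
job_id=905: ✓ → 4414
job_id=906: ✗
job_id=907: ✓ → 3246
job_id=908: ✓ → 971
job_id=909: ✗
job_id=910: ✓ → 6223
job_id=911: ✓ → 819
cpu_sum = 136 + 2223 + 1562 + 3978 + 4414 + 3246 + 971 + 6223 + 819 = 23572
—
[running_sum: state = 'running' or cpu < 22]
job_id=900: ✗
job_id=901: ✗
job_id=902: ✓ → 1562
job_id=903: ✓ → 1461
job_id=904: ✗
job_id=905: ✗
job_id=906: ✓ → 4911
job_id=907: ✗
job_id=908: ✗
job_id=909: ✓ → 1997
job_id=910: ✓ → 6223
job_id=911: ✗
running_sum = 1562 + 1461 + 4911 + 1997 + 6223 = 16154

cpu_sum=23572, running_sum=16154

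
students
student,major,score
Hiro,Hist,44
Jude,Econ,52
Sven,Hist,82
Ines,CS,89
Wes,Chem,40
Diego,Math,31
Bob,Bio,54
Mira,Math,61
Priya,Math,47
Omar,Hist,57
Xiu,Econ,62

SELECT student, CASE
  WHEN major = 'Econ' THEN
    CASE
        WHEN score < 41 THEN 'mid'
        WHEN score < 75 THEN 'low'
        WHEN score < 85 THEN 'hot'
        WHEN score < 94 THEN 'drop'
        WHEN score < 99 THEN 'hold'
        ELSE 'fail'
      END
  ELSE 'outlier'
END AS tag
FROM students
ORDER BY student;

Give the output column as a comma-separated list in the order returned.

student=Bob: major='Bio' → outer ELSE → outlier
student=Diego: major='Math' → outer ELSE → outlier
student=Hiro: major='Hist' → outer ELSE → outlier
student=Ines: major='CS' → outer ELSE → outlier
student=Jude: major='Econ' → inner[score < 75] → low
student=Mira: major='Math' → outer ELSE → outlier
student=Omar: major='Hist' → outer ELSE → outlier
student=Priya: major='Math' → outer ELSE → outlier
student=Sven: major='Hist' → outer ELSE → outlier
student=Wes: major='Chem' → outer ELSE → outlier
student=Xiu: major='Econ' → inner[score < 75] → low

outlier, outlier, outlier, outlier, low, outlier, outlier, outlier, outlier, outlier, low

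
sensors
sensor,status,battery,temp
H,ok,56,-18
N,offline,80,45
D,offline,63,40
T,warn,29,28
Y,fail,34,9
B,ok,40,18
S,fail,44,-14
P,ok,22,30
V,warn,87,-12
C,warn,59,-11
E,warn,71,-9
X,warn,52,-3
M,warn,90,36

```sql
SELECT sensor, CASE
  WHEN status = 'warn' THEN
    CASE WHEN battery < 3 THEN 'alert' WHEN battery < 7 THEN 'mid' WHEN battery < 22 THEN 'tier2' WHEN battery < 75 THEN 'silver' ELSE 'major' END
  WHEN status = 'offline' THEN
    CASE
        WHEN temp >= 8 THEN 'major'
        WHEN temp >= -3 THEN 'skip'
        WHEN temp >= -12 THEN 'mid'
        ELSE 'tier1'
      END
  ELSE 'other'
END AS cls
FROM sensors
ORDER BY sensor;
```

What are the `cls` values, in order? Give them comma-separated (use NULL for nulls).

other, silver, major, silver, other, major, major, other, other, silver, major, silver, other

sensor=B: status='ok' → outer ELSE → other
sensor=C: status='warn' → inner[battery < 75] → silver
sensor=D: status='offline' → inner[temp >= 8] → major
sensor=E: status='warn' → inner[battery < 75] → silver
sensor=H: status='ok' → outer ELSE → other
sensor=M: status='warn' → inner[ELSE] → major
sensor=N: status='offline' → inner[temp >= 8] → major
sensor=P: status='ok' → outer ELSE → other
sensor=S: status='fail' → outer ELSE → other
sensor=T: status='warn' → inner[battery < 75] → silver
sensor=V: status='warn' → inner[ELSE] → major
sensor=X: status='warn' → inner[battery < 75] → silver
sensor=Y: status='fail' → outer ELSE → other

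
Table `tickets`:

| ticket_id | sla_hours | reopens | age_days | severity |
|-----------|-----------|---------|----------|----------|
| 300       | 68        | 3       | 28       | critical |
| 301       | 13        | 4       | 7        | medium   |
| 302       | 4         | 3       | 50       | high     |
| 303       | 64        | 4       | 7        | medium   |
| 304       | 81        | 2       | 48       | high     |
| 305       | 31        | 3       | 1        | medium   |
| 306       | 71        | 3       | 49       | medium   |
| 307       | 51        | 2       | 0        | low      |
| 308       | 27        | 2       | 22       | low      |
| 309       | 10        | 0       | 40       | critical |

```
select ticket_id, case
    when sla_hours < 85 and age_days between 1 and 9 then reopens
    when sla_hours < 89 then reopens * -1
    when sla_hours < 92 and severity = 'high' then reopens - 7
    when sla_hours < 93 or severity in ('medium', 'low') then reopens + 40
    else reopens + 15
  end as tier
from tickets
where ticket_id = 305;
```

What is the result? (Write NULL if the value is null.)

3

ticket_id = 305: sla_hours=31, reopens=3, age_days=1, severity=medium.
sla_hours < 85 and age_days between 1 and 9 → true → 3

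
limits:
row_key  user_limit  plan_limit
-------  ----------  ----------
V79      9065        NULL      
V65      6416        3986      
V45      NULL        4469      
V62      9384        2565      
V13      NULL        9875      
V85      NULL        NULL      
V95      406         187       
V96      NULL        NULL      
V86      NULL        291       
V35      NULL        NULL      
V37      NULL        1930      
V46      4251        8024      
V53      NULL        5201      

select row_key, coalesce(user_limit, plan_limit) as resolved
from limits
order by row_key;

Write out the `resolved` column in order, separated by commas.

row_key=V13: user_limit=NULL, plan_limit=9875 → 9875
row_key=V35: user_limit=NULL, plan_limit=NULL (all NULL) → NULL
row_key=V37: user_limit=NULL, plan_limit=1930 → 1930
row_key=V45: user_limit=NULL, plan_limit=4469 → 4469
row_key=V46: user_limit=4251 → 4251
row_key=V53: user_limit=NULL, plan_limit=5201 → 5201
row_key=V62: user_limit=9384 → 9384
row_key=V65: user_limit=6416 → 6416
row_key=V79: user_limit=9065 → 9065
row_key=V85: user_limit=NULL, plan_limit=NULL (all NULL) → NULL
row_key=V86: user_limit=NULL, plan_limit=291 → 291
row_key=V95: user_limit=406 → 406
row_key=V96: user_limit=NULL, plan_limit=NULL (all NULL) → NULL

9875, NULL, 1930, 4469, 4251, 5201, 9384, 6416, 9065, NULL, 291, 406, NULL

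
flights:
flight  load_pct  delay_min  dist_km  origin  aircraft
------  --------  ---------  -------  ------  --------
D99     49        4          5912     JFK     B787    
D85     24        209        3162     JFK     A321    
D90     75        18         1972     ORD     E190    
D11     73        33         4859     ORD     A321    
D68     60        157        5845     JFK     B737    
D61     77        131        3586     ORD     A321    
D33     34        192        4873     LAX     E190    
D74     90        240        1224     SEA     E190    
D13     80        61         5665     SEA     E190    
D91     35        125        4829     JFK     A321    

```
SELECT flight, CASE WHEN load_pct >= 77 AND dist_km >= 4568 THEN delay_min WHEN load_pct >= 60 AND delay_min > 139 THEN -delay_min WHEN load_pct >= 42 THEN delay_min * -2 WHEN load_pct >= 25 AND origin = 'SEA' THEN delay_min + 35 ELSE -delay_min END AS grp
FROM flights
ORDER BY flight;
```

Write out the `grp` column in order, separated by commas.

flight=D11: load_pct >= 42 → -66
flight=D13: load_pct >= 77 AND dist_km >= 4568 → 61
flight=D33: ELSE → -192
flight=D61: load_pct >= 42 → -262
flight=D68: load_pct >= 60 AND delay_min > 139 → -157
flight=D74: load_pct >= 60 AND delay_min > 139 → -240
flight=D85: ELSE → -209
flight=D90: load_pct >= 42 → -36
flight=D91: ELSE → -125
flight=D99: load_pct >= 42 → -8

-66, 61, -192, -262, -157, -240, -209, -36, -125, -8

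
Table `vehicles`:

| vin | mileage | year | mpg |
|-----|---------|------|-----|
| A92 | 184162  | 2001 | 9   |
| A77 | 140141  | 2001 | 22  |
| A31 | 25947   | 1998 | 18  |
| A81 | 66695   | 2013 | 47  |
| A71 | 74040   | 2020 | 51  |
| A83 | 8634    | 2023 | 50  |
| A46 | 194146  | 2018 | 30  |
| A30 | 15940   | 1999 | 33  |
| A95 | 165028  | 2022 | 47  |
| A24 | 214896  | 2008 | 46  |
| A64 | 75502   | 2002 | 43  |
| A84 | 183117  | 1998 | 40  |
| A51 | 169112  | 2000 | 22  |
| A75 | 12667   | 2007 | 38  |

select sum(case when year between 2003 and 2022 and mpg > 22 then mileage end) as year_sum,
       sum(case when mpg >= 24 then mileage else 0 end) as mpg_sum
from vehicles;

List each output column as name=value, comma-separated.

year_sum=727472, mpg_sum=1010665

[year_sum: year between 2003 and 2022 and mpg > 22]
vin=A92: ✗
vin=A77: ✗
vin=A31: ✗
vin=A81: ✓ → 66695
vin=A71: ✓ → 74040
vin=A83: ✗
vin=A46: ✓ → 194146
vin=A30: ✗
vin=A95: ✓ → 165028
vin=A24: ✓ → 214896
vin=A64: ✗
vin=A84: ✗
vin=A51: ✗
vin=A75: ✓ → 12667
year_sum = 66695 + 74040 + 194146 + 165028 + 214896 + 12667 = 727472
—
[mpg_sum: mpg >= 24]
vin=A92: ✗
vin=A77: ✗
vin=A31: ✗
vin=A81: ✓ → 66695
vin=A71: ✓ → 74040
vin=A83: ✓ → 8634
vin=A46: ✓ → 194146
vin=A30: ✓ → 15940
vin=A95: ✓ → 165028
vin=A24: ✓ → 214896
vin=A64: ✓ → 75502
vin=A84: ✓ → 183117
vin=A51: ✗
vin=A75: ✓ → 12667
mpg_sum = 66695 + 74040 + 8634 + 194146 + 15940 + 165028 + 214896 + 75502 + 183117 + 12667 = 1010665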